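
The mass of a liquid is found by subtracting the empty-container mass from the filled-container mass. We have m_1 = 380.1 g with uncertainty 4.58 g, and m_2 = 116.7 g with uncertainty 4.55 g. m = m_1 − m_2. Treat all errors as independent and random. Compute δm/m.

For a sum/difference, combine absolute errors in quadrature:
  (δm_1)² = 21.0;  (δm_2)² = 20.7
δm = √(41.7) = 6.46 g
m = 263.4 g, so δm/m = 6.46/263.4 = 0.0245.

0.0245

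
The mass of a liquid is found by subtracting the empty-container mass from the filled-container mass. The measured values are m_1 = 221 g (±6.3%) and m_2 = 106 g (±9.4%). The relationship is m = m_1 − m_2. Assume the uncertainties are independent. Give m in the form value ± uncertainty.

m is a linear combination, so absolute uncertainties add in quadrature:
  (δm_1)² = 194;  (δm_2)² = 99.3
δm = √(293) = 17.1 g
m = 115 g.

115 ± 17.1 g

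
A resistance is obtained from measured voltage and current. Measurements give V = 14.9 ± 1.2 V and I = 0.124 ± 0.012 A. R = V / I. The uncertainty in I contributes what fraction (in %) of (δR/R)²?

59.1%

(δR/R)² = (1·δV/V)² + (-1·δI/I)²
  V term: (1×0.0805)² = 0.00649
  I term: (-1×0.0968)² = 0.00937
Total = 0.0159. Share from I = 0.00937/0.0159 = 0.591.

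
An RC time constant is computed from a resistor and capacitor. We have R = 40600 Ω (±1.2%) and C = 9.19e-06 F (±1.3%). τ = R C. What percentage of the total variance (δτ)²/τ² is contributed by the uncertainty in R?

46.0%

(δτ/τ)² = (1·δR/R)² + (1·δC/C)²
  R term: (1×0.0120)² = 0.000144
  C term: (1×0.0130)² = 0.000169
Total = 0.000313. Share from R = 0.000144/0.000313 = 0.460.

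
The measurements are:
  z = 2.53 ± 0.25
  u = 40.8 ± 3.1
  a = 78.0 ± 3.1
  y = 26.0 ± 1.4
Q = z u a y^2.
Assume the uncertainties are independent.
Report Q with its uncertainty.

Each factor contributes (exponent × relative error)² to (δQ/Q)²:
  (1·δz/z)² = (1×0.0988)² = 0.00976;  (1·δu/u)² = (1×0.0760)² = 0.00577;  (1·δa/a)² = (1×0.0397)² = 0.00158;  (2·δy/y)² = (2×0.0538)² = 0.0116
δQ/Q = √(0.0287) = 0.169
Q = 5.44e+06, so δQ = 0.169 × 5.44e+06 = 9.22e+05.

(5.44 ± 0.922) × 10^6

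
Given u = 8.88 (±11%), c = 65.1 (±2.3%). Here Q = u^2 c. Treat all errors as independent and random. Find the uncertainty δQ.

1140

Each factor contributes (exponent × relative error)² to (δQ/Q)²:
  (2·δu/u)² = (2×0.110)² = 0.0484;  (1·δc/c)² = (1×0.0230)² = 0.000529
δQ/Q = √(0.0489) = 0.221
Q = 5130, so δQ = 0.221 × 5130 = 1140.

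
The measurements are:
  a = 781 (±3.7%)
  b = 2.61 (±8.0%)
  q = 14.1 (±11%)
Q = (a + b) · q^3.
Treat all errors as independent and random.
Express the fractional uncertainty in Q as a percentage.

Let u = a + b = 784. δu = √(δa² + δb²) = √(835 + 0.0436) = 28.9, so δu/u = 0.0369.
Q is then a monomial in u, q:
δQ/Q = √((δu/u)² + (3·δq/q)²) = √(0.00136 + 0.109) = 0.332

33.2%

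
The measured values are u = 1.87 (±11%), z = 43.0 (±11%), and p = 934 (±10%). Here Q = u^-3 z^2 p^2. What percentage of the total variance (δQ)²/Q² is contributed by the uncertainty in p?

(δQ/Q)² = (-3·δu/u)² + (2·δz/z)² + (2·δp/p)²
  u term: (-3×0.110)² = 0.109
  z term: (2×0.110)² = 0.0484
  p term: (2×0.100)² = 0.0400
Total = 0.197. Share from p = 0.0400/0.197 = 0.203.

20.3%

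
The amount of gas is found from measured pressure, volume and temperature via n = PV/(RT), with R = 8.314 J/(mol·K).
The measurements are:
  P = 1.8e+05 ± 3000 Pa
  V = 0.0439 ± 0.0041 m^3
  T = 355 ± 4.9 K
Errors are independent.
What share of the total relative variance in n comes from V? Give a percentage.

(δn/n)² = (1·δP/P)² + (1·δV/V)² + (-1·δT/T)²
  P term: (1×0.0167)² = 0.000278
  V term: (1×0.0934)² = 0.00872
  T term: (-1×0.0138)² = 0.000191
Total = 0.00919. Share from V = 0.00872/0.00919 = 0.949.

94.9%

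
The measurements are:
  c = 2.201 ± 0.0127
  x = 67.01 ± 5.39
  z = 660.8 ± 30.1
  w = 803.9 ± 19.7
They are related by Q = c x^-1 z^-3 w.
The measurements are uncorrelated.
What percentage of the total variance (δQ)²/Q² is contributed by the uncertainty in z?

72.4%

(δQ/Q)² = (1·δc/c)² + (-1·δx/x)² + (-3·δz/z)² + (1·δw/w)²
  c term: (1×0.00577)² = 3.33e-05
  x term: (-1×0.0804)² = 0.00647
  z term: (-3×0.0456)² = 0.0187
  w term: (1×0.0245)² = 0.000601
Total = 0.0258. Share from z = 0.0187/0.0258 = 0.724.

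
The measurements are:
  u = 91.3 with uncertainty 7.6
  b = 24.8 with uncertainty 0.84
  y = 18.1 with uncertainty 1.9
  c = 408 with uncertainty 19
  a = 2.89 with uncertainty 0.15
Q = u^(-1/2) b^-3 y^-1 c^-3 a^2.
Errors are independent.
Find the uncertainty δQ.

1.08e-14

Relative error in a monomial: (δQ/Q)² = Σ (nᵢ · δxᵢ/xᵢ)².
  (−½·δu/u)² = (-0.5×0.0832)² = 0.00173;  (-3·δb/b)² = (-3×0.0339)² = 0.0103;  (-1·δy/y)² = (-1×0.105)² = 0.0110;  (-3·δc/c)² = (-3×0.0466)² = 0.0195;  (2·δa/a)² = (2×0.0519)² = 0.0108
δQ/Q = √(0.0534) = 0.231
Q = 4.66e-14, so δQ = 0.231 × 4.66e-14 = 1.08e-14.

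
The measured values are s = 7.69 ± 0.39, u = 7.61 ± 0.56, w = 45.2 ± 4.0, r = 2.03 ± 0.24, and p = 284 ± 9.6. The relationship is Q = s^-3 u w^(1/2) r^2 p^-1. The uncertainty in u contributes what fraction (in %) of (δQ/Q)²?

6.18%

(δQ/Q)² = (-3·δs/s)² + (1·δu/u)² + (½·δw/w)² + (2·δr/r)² + (-1·δp/p)²
  s term: (-3×0.0507)² = 0.0231
  u term: (1×0.0736)² = 0.00542
  w term: (0.5×0.0885)² = 0.00196
  r term: (2×0.118)² = 0.0559
  p term: (-1×0.0338)² = 0.00114
Total = 0.0876. Share from u = 0.00542/0.0876 = 0.0618.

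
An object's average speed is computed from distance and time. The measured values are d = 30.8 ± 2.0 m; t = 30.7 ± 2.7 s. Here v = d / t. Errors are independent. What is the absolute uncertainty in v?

0.110 m/s

Relative error in a monomial: (δv/v)² = Σ (nᵢ · δxᵢ/xᵢ)².
  (1·δd/d)² = (1×0.0649)² = 0.00422;  (-1·δt/t)² = (-1×0.0879)² = 0.00773
δv/v = √(0.0120) = 0.109
v = 1.00 m/s, so δv = 0.109 × 1.00 = 0.110 m/s.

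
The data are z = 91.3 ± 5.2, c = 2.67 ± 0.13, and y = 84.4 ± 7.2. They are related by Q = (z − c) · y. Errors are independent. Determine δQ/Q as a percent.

10.4%

Let u = z − c = 88.6. δu = √(δz² + δc²) = √(27.0 + 0.0169) = 5.20, so δu/u = 0.0587.
Q is then a monomial in u, y:
δQ/Q = √((δu/u)² + (1·δy/y)²) = √(0.00344 + 0.00728) = 0.104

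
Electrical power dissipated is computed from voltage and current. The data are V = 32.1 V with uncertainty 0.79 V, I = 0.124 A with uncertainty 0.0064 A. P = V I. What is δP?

For a monomial P ∝ V, I, fractional errors add in quadrature:
  (1·δV/V)² = (1×0.0246)² = 0.000606;  (1·δI/I)² = (1×0.0516)² = 0.00266
δP/P = √(0.00327) = 0.0572
P = 3.98 W, so δP = 0.0572 × 3.98 = 0.228 W.

0.228 W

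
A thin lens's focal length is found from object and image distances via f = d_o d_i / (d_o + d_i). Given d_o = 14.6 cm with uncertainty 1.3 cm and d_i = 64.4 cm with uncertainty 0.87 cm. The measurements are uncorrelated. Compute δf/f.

0.0726

∂f/∂d_o = (d_i/(d_o+d_i))² = 0.665;  ∂f/∂d_i = (d_o/(d_o+d_i))² = 0.0342
δf = √((∂f/∂d_o · δd_o)² + (∂f/∂d_i · δd_i)²) = √(0.746 + 0.000883) = 0.864 cm
f = 11.9 cm, so δf/f = 0.864/11.9 = 0.0726.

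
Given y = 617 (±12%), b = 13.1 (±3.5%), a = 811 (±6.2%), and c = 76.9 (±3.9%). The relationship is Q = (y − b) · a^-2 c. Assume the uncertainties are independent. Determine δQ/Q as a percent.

Let u = y − b = 604. δu = √(δy² + δb²) = √(5480 + 0.210) = 74.0, so δu/u = 0.123.
Q is then a monomial in u, a, c:
δQ/Q = √((δu/u)² + (-2·δa/a)² + (1·δc/c)²) = √(0.0150 + 0.0154 + 0.00152) = 0.179

17.9%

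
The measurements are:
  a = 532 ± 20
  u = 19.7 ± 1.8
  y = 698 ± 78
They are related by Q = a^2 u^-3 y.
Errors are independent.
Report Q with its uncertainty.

Each factor contributes (exponent × relative error)² to (δQ/Q)²:
  (2·δa/a)² = (2×0.0376)² = 0.00565;  (-3·δu/u)² = (-3×0.0914)² = 0.0751;  (1·δy/y)² = (1×0.112)² = 0.0125
δQ/Q = √(0.0933) = 0.305
Q = 25800, so δQ = 0.305 × 25800 = 7890.

25800 ± 7890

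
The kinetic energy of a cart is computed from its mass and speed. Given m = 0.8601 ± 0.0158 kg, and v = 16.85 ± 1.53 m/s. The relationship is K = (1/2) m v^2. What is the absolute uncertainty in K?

Products/powers → add relative errors in quadrature, weighted by exponent:
  (1·δm/m)² = (1×0.0184)² = 0.000337;  (2·δv/v)² = (2×0.0908)² = 0.0330
δK/K = √(0.0333) = 0.183
K = 122.1 J, so δK = 0.183 × 122.1 = 22.3 J.

22.3 J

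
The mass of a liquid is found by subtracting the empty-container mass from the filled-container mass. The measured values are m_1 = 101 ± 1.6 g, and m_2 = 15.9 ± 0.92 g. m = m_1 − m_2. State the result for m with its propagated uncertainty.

For a sum/difference, combine absolute errors in quadrature:
  (δm_1)² = 2.56;  (δm_2)² = 0.846
δm = √(3.41) = 1.85 g
m = 85.1 g.

85.1 ± 1.85 g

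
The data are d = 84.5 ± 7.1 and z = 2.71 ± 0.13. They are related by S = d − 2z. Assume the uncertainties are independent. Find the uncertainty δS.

7.10

Sums and differences: (δS)² = Σ (cᵢ δxᵢ)².
  (δd)² = 50.4;  (2·δz)² = 0.0676
δS = √(50.5) = 7.10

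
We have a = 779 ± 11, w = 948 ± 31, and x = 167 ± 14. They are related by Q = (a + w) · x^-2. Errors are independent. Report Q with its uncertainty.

0.0619 ± 0.0104

Let u = a + w = 1730. δu = √(δa² + δw²) = √(121 + 961) = 32.9, so δu/u = 0.0190.
Q is then a monomial in u, x:
δQ/Q = √((δu/u)² + (-2·δx/x)²) = √(0.000363 + 0.0281) = 0.169
Q = 0.0619, so δQ = 0.169 × 0.0619 = 0.0104.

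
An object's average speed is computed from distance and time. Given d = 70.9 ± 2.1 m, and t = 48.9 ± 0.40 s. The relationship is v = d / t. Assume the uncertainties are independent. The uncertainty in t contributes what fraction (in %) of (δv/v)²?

(δv/v)² = (1·δd/d)² + (-1·δt/t)²
  d term: (1×0.0296)² = 0.000877
  t term: (-1×0.00818)² = 6.69e-05
Total = 0.000944. Share from t = 6.69e-05/0.000944 = 0.0709.

7.09%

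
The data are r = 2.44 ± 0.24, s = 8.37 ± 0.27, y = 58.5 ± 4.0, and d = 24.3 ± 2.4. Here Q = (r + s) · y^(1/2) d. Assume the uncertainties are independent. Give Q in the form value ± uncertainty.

Let u = r + s = 10.8. δu = √(δr² + δs²) = √(0.0576 + 0.0729) = 0.361, so δu/u = 0.0334.
Q is then a monomial in u, y, d:
δQ/Q = √((δu/u)² + (½·δy/y)² + (1·δd/d)²) = √(0.00112 + 0.00117 + 0.00975) = 0.110
Q = 2010, so δQ = 0.110 × 2010 = 220.

2010 ± 220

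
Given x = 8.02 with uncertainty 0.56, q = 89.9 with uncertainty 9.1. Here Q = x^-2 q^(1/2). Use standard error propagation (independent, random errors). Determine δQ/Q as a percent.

Relative error in a monomial: (δQ/Q)² = Σ (nᵢ · δxᵢ/xᵢ)².
  (-2·δx/x)² = (-2×0.0698)² = 0.0195;  (½·δq/q)² = (0.5×0.101)² = 0.00256
δQ/Q = √(0.0221) = 0.149

14.9%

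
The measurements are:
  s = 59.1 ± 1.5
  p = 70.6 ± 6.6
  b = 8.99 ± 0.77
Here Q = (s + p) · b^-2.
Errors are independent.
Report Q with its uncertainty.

Let u = s + p = 130. δu = √(δs² + δp²) = √(2.25 + 43.6) = 6.77, so δu/u = 0.0522.
Q is then a monomial in u, b:
δQ/Q = √((δu/u)² + (-2·δb/b)²) = √(0.00272 + 0.0293) = 0.179
Q = 1.60, so δQ = 0.179 × 1.60 = 0.287.

1.60 ± 0.287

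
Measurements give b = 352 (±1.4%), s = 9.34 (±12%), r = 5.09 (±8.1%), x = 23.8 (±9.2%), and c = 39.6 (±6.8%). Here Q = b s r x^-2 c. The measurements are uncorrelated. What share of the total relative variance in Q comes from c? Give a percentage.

(δQ/Q)² = (1·δb/b)² + (1·δs/s)² + (1·δr/r)² + (-2·δx/x)² + (1·δc/c)²
  b term: (1×0.0140)² = 0.000196
  s term: (1×0.120)² = 0.0144
  r term: (1×0.0810)² = 0.00656
  x term: (-2×0.0920)² = 0.0339
  c term: (1×0.0680)² = 0.00462
Total = 0.0596. Share from c = 0.00462/0.0596 = 0.0775.

7.75%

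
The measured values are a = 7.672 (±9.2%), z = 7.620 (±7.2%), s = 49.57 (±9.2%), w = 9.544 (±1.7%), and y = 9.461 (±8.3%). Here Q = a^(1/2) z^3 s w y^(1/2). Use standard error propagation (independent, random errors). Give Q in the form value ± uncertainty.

Products/powers → add relative errors in quadrature, weighted by exponent:
  (½·δa/a)² = (0.5×0.0920)² = 0.00212;  (3·δz/z)² = (3×0.0720)² = 0.0467;  (1·δs/s)² = (1×0.0920)² = 0.00846;  (1·δw/w)² = (1×0.0170)² = 0.000289;  (½·δy/y)² = (0.5×0.0830)² = 0.00172
δQ/Q = √(0.0592) = 0.243
Q = 1.783e+06, so δQ = 0.243 × 1.783e+06 = 4.34e+05.

(1.783 ± 0.434) × 10^6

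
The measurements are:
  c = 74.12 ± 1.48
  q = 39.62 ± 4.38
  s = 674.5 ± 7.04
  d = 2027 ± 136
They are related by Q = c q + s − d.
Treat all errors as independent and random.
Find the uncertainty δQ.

357

Let p = c·q = 2937. δp/p = √((1·δc/c)² + (1·δq/q)²) = √(0.000399 + 0.0122) = 0.112, so δp = 330.
Q = p + s − d: δQ = √(δp² + δs² + δd²) = √(1.09e+05 + 49.6 + 18500) = 357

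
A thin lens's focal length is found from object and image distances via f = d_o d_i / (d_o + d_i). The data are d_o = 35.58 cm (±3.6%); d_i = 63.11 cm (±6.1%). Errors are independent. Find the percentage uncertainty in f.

3.18%

∂f/∂d_o = (d_i/(d_o+d_i))² = 0.409;  ∂f/∂d_i = (d_o/(d_o+d_i))² = 0.130
δf = √((∂f/∂d_o · δd_o)² + (∂f/∂d_i · δd_i)²) = √(0.274 + 0.250) = 0.724 cm
f = 22.75 cm, so δf/f = 0.724/22.75 = 0.0318.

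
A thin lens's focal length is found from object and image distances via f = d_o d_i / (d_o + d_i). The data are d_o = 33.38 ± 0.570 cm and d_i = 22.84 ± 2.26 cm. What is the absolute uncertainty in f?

∂f/∂d_o = (d_i/(d_o+d_i))² = 0.165;  ∂f/∂d_i = (d_o/(d_o+d_i))² = 0.353
δf = √((∂f/∂d_o · δd_o)² + (∂f/∂d_i · δd_i)²) = √(0.00885 + 0.635) = 0.802 cm

0.802 cm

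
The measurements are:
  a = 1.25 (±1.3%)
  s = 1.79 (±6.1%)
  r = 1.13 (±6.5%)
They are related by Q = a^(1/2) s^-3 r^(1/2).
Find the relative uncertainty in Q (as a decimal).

Relative error in a monomial: (δQ/Q)² = Σ (nᵢ · δxᵢ/xᵢ)².
  (½·δa/a)² = (0.5×0.0130)² = 4.23e-05;  (-3·δs/s)² = (-3×0.0610)² = 0.0335;  (½·δr/r)² = (0.5×0.0650)² = 0.00106
δQ/Q = √(0.0346) = 0.186

0.186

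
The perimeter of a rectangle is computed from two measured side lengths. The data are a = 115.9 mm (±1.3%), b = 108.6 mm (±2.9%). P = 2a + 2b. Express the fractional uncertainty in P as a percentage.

1.56%

Each term contributes (cᵢ δxᵢ)² to (δP)²:
  (2·δa)² = 9.08;  (2·δb)² = 39.7
δP = √(48.8) = 6.98 mm
P = 449.0 mm, so δP/P = 6.98/449.0 = 0.0156.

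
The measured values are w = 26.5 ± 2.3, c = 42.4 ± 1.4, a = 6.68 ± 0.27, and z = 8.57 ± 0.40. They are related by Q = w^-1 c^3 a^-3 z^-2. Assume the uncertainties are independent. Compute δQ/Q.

Q is a product of powers, so relative uncertainties combine in quadrature:
  (-1·δw/w)² = (-1×0.0868)² = 0.00753;  (3·δc/c)² = (3×0.0330)² = 0.00981;  (-3·δa/a)² = (-3×0.0404)² = 0.0147;  (-2·δz/z)² = (-2×0.0467)² = 0.00871
δQ/Q = √(0.0408) = 0.202

0.202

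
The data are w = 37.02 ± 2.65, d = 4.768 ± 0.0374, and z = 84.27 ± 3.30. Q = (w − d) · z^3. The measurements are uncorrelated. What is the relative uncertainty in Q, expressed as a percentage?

14.3%

Let u = w − d = 32.25. δu = √(δw² + δd²) = √(7.02 + 0.00140) = 2.65, so δu/u = 0.0822.
Q is then a monomial in u, z:
δQ/Q = √((δu/u)² + (3·δz/z)²) = √(0.00675 + 0.0138) = 0.143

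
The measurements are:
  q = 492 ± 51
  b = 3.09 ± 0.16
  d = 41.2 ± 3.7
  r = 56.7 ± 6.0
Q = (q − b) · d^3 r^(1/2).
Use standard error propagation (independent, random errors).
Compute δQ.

Let u = q − b = 489. δu = √(δq² + δb²) = √(2600 + 0.0256) = 51.0, so δu/u = 0.104.
Q is then a monomial in u, d, r:
δQ/Q = √((δu/u)² + (3·δd/d)² + (½·δr/r)²) = √(0.0109 + 0.0726 + 0.00280) = 0.294
Q = 2.57e+08, so δQ = 0.294 × 2.57e+08 = 7.56e+07.

7.56e+07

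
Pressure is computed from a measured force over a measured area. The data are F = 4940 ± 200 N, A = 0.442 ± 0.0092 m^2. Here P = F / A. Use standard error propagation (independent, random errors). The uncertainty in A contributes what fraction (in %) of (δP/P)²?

(δP/P)² = (1·δF/F)² + (-1·δA/A)²
  F term: (1×0.0405)² = 0.00164
  A term: (-1×0.0208)² = 0.000433
Total = 0.00207. Share from A = 0.000433/0.00207 = 0.209.

20.9%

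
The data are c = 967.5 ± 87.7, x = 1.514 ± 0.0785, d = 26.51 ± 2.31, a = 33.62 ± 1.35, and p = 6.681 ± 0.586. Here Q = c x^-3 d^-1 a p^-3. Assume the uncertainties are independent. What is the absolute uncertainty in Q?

0.395

Relative error in a monomial: (δQ/Q)² = Σ (nᵢ · δxᵢ/xᵢ)².
  (1·δc/c)² = (1×0.0906)² = 0.00822;  (-3·δx/x)² = (-3×0.0518)² = 0.0242;  (-1·δd/d)² = (-1×0.0871)² = 0.00759;  (1·δa/a)² = (1×0.0402)² = 0.00161;  (-3·δp/p)² = (-3×0.0877)² = 0.0692
δQ/Q = √(0.111) = 0.333
Q = 1.186, so δQ = 0.333 × 1.186 = 0.395.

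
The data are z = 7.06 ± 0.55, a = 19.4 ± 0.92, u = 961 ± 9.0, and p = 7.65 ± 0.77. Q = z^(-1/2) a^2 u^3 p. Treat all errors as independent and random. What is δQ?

1.41e+11

Since Q is a product/quotient, work with relative uncertainties:
  (−½·δz/z)² = (-0.5×0.0779)² = 0.00152;  (2·δa/a)² = (2×0.0474)² = 0.00900;  (3·δu/u)² = (3×0.00937)² = 0.000789;  (1·δp/p)² = (1×0.101)² = 0.0101
δQ/Q = √(0.0214) = 0.146
Q = 9.62e+11, so δQ = 0.146 × 9.62e+11 = 1.41e+11.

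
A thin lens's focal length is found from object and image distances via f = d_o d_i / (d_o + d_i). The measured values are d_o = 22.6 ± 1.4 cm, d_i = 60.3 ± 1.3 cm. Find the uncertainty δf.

∂f/∂d_o = (d_i/(d_o+d_i))² = 0.529;  ∂f/∂d_i = (d_o/(d_o+d_i))² = 0.0743
δf = √((∂f/∂d_o · δd_o)² + (∂f/∂d_i · δd_i)²) = √(0.549 + 0.00933) = 0.747 cm

0.747 cm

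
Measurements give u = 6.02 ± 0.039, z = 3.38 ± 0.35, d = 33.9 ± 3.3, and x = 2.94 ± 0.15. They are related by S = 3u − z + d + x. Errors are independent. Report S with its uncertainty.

Sums and differences: (δS)² = Σ (cᵢ δxᵢ)².
  (3·δu)² = 0.0137;  (δz)² = 0.122;  (δd)² = 10.9;  (δx)² = 0.0225
δS = √(11.0) = 3.32
S = 51.5.

51.5 ± 3.32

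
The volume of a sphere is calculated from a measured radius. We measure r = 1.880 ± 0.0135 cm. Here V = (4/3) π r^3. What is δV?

V ∝ r^3, so δV/V = |3| · δr/r = 3 × 0.00718 = 0.0215.
V = 27.83 cm^3, so δV = 0.0215 × 27.83 = 0.600 cm^3.

0.600 cm^3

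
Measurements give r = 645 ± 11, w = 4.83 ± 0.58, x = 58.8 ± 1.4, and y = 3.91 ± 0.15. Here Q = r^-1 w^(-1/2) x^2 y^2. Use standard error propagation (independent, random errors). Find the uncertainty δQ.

4.09

Q is a product of powers, so relative uncertainties combine in quadrature:
  (-1·δr/r)² = (-1×0.0171)² = 0.000291;  (−½·δw/w)² = (-0.5×0.120)² = 0.00360;  (2·δx/x)² = (2×0.0238)² = 0.00227;  (2·δy/y)² = (2×0.0384)² = 0.00589
δQ/Q = √(0.0121) = 0.110
Q = 37.3, so δQ = 0.110 × 37.3 = 4.09.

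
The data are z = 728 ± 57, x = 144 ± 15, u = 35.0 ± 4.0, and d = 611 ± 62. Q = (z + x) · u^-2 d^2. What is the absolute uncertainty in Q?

Let w = z + x = 872. δw = √(δz² + δx²) = √(3250 + 225) = 58.9, so δw/w = 0.0676.
Q is then a monomial in w, u, d:
δQ/Q = √((δw/w)² + (-2·δu/u)² + (2·δd/d)²) = √(0.00457 + 0.0522 + 0.0412) = 0.313
Q = 2.66e+05, so δQ = 0.313 × 2.66e+05 = 83200.

83200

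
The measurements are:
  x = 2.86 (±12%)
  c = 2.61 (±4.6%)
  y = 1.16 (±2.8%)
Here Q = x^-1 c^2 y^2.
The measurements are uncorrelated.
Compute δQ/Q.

0.161

For a monomial Q ∝ x^-1, c^2, y^2, fractional errors add in quadrature:
  (-1·δx/x)² = (-1×0.120)² = 0.0144;  (2·δc/c)² = (2×0.0460)² = 0.00846;  (2·δy/y)² = (2×0.0280)² = 0.00314
δQ/Q = √(0.0260) = 0.161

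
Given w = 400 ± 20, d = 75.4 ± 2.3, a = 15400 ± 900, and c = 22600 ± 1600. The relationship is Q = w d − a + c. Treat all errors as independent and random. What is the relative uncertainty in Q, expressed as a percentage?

6.82%

Let p = w·d = 30200. δp/p = √((1·δw/w)² + (1·δd/d)²) = √(0.00250 + 0.000930) = 0.0586, so δp = 1770.
Q = p − a + c: δQ = √(δp² + δa² + δc²) = √(3.12e+06 + 8.1e+05 + 2.56e+06) = 2550
Q = 37400, so δQ/Q = 2550/37400 = 0.0682.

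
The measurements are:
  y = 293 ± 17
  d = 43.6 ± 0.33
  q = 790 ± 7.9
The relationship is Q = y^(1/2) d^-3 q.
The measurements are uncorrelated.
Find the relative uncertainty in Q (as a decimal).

Since Q is a product/quotient, work with relative uncertainties:
  (½·δy/y)² = (0.5×0.0580)² = 0.000842;  (-3·δd/d)² = (-3×0.00757)² = 0.000516;  (1·δq/q)² = (1×0.0100)² = 0.000100
δQ/Q = √(0.00146) = 0.0382

0.0382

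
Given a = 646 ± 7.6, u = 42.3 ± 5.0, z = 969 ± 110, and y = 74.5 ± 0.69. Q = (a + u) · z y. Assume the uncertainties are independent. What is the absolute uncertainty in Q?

Let w = a + u = 688. δw = √(δa² + δu²) = √(57.8 + 25.0) = 9.10, so δw/w = 0.0132.
Q is then a monomial in w, z, y:
δQ/Q = √((δw/w)² + (1·δz/z)² + (1·δy/y)²) = √(0.000175 + 0.0129 + 8.58e-05) = 0.115
Q = 4.97e+07, so δQ = 0.115 × 4.97e+07 = 5.7e+06.

5.7e+06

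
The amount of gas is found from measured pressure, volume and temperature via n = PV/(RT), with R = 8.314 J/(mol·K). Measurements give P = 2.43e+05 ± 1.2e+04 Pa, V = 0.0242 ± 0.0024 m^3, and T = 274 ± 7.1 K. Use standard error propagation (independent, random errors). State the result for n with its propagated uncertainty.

2.58 ± 0.294 mol

Since n is a product/quotient, work with relative uncertainties:
  (1·δP/P)² = (1×0.0494)² = 0.00244;  (1·δV/V)² = (1×0.0992)² = 0.00984;  (-1·δT/T)² = (-1×0.0259)² = 0.000671
δn/n = √(0.0129) = 0.114
n = 2.58 mol, so δn = 0.114 × 2.58 = 0.294 mol.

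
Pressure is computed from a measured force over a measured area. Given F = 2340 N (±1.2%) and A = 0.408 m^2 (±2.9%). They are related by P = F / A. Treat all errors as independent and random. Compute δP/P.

Each factor contributes (exponent × relative error)² to (δP/P)²:
  (1·δF/F)² = (1×0.0120)² = 0.000144;  (-1·δA/A)² = (-1×0.0290)² = 0.000841
δP/P = √(0.000985) = 0.0314

0.0314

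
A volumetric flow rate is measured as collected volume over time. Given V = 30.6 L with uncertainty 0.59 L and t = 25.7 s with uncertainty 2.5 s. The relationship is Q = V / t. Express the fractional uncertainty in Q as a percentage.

Since Q is a product/quotient, work with relative uncertainties:
  (1·δV/V)² = (1×0.0193)² = 0.000372;  (-1·δt/t)² = (-1×0.0973)² = 0.00946
δQ/Q = √(0.00983) = 0.0992

9.92%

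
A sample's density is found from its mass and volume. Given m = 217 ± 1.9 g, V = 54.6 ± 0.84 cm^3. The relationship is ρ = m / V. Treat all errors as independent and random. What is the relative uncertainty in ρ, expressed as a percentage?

1.77%

Since ρ is a product/quotient, work with relative uncertainties:
  (1·δm/m)² = (1×0.00876)² = 7.67e-05;  (-1·δV/V)² = (-1×0.0154)² = 0.000237
δρ/ρ = √(0.000313) = 0.0177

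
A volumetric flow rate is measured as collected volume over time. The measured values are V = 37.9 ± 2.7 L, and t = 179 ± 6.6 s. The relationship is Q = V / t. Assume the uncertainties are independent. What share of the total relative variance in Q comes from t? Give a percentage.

(δQ/Q)² = (1·δV/V)² + (-1·δt/t)²
  V term: (1×0.0712)² = 0.00508
  t term: (-1×0.0369)² = 0.00136
Total = 0.00643. Share from t = 0.00136/0.00643 = 0.211.

21.1%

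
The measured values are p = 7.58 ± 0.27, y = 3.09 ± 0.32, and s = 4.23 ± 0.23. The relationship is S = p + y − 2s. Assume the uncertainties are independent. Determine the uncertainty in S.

S is a linear combination, so absolute uncertainties add in quadrature:
  (δp)² = 0.0729;  (δy)² = 0.102;  (2·δs)² = 0.212
δS = √(0.387) = 0.622

0.622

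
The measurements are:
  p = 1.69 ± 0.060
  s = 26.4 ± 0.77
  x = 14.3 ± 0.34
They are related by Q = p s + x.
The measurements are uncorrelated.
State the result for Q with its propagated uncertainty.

58.9 ± 2.08

Let w = p·s = 44.6. δw/w = √((1·δp/p)² + (1·δs/s)²) = √(0.00126 + 0.000851) = 0.0459, so δw = 2.05.
Q = w + x: δQ = √(δw² + δx²) = √(4.20 + 0.116) = 2.08
Q = 58.9.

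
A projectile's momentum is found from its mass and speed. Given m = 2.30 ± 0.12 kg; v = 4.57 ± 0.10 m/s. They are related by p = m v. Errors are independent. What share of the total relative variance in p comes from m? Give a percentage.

85.0%

(δp/p)² = (1·δm/m)² + (1·δv/v)²
  m term: (1×0.0522)² = 0.00272
  v term: (1×0.0219)² = 0.000479
Total = 0.00320. Share from m = 0.00272/0.00320 = 0.850.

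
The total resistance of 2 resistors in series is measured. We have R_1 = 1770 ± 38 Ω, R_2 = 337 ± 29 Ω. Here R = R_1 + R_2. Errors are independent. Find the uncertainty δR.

47.8 Ω

Each term contributes (cᵢ δxᵢ)² to (δR)²:
  (δR_1)² = 1440;  (δR_2)² = 841
δR = √(2280) = 47.8 Ω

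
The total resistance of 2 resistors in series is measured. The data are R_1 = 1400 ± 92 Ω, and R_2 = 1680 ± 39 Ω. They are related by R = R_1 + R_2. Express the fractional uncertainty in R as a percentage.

Sums and differences: (δR)² = Σ (cᵢ δxᵢ)².
  (δR_1)² = 8460;  (δR_2)² = 1520
δR = √(9980) = 99.9 Ω
R = 3080 Ω, so δR/R = 99.9/3080 = 0.0324.

3.24%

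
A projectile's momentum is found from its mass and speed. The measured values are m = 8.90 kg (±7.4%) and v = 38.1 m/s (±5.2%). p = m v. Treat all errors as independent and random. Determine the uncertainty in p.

For a monomial p ∝ m, v, fractional errors add in quadrature:
  (1·δm/m)² = (1×0.0740)² = 0.00548;  (1·δv/v)² = (1×0.0520)² = 0.00270
δp/p = √(0.00818) = 0.0904
p = 339 kg·m/s, so δp = 0.0904 × 339 = 30.7 kg·m/s.

30.7 kg·m/s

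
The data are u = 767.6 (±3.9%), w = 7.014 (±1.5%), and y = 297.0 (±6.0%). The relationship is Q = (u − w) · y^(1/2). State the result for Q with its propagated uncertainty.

13110 ± 649

Let h = u − w = 760.6. δh = √(δu² + δw²) = √(896 + 0.0111) = 29.9, so δh/h = 0.0394.
Q is then a monomial in h, y:
δQ/Q = √((δh/h)² + (½·δy/y)²) = √(0.00155 + 0.000900) = 0.0495
Q = 13110, so δQ = 0.0495 × 13110 = 649.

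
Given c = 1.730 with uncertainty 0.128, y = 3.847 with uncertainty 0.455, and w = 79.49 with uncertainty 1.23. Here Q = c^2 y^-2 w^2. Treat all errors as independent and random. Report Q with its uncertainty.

Q is a product of powers, so relative uncertainties combine in quadrature:
  (2·δc/c)² = (2×0.0740)² = 0.0219;  (-2·δy/y)² = (-2×0.118)² = 0.0560;  (2·δw/w)² = (2×0.0155)² = 0.000958
δQ/Q = √(0.0788) = 0.281
Q = 1278, so δQ = 0.281 × 1278 = 359.

1278 ± 359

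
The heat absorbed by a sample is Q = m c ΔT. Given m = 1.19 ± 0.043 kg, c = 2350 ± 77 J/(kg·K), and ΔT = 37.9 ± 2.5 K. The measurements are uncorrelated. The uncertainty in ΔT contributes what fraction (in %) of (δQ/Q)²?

64.6%

(δQ/Q)² = (1·δm/m)² + (1·δc/c)² + (1·δΔT/ΔT)²
  m term: (1×0.0361)² = 0.00131
  c term: (1×0.0328)² = 0.00107
  ΔT term: (1×0.0660)² = 0.00435
Total = 0.00673. Share from ΔT = 0.00435/0.00673 = 0.646.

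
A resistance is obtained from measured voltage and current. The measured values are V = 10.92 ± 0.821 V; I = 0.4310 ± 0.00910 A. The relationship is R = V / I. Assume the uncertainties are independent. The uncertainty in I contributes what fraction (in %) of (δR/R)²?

7.31%

(δR/R)² = (1·δV/V)² + (-1·δI/I)²
  V term: (1×0.0752)² = 0.00565
  I term: (-1×0.0211)² = 0.000446
Total = 0.00610. Share from I = 0.000446/0.00610 = 0.0731.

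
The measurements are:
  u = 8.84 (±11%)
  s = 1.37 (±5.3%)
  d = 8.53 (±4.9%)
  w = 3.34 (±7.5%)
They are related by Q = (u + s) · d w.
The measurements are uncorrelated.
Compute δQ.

38.1

Let h = u + s = 10.2. δh = √(δu² + δs²) = √(0.946 + 0.00527) = 0.975, so δh/h = 0.0955.
Q is then a monomial in h, d, w:
δQ/Q = √((δh/h)² + (1·δd/d)² + (1·δw/w)²) = √(0.00912 + 0.00240 + 0.00562) = 0.131
Q = 291, so δQ = 0.131 × 291 = 38.1.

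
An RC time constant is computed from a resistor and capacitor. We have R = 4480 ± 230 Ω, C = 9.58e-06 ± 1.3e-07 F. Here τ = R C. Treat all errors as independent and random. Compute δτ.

0.00228 s

τ is a product of powers, so relative uncertainties combine in quadrature:
  (1·δR/R)² = (1×0.0513)² = 0.00264;  (1·δC/C)² = (1×0.0136)² = 0.000184
δτ/τ = √(0.00282) = 0.0531
τ = 0.0429 s, so δτ = 0.0531 × 0.0429 = 0.00228 s.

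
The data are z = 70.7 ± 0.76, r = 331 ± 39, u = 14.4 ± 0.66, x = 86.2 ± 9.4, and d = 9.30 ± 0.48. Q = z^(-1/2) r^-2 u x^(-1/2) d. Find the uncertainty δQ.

3.94e-06

Q is a product of powers, so relative uncertainties combine in quadrature:
  (−½·δz/z)² = (-0.5×0.0107)² = 2.89e-05;  (-2·δr/r)² = (-2×0.118)² = 0.0555;  (1·δu/u)² = (1×0.0458)² = 0.00210;  (−½·δx/x)² = (-0.5×0.109)² = 0.00297;  (1·δd/d)² = (1×0.0516)² = 0.00266
δQ/Q = √(0.0633) = 0.252
Q = 1.57e-05, so δQ = 0.252 × 1.57e-05 = 3.94e-06.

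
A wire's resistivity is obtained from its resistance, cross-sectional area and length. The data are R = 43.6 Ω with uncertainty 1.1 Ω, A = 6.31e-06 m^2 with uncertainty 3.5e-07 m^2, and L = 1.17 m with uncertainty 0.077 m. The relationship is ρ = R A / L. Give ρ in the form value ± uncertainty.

Each factor contributes (exponent × relative error)² to (δρ/ρ)²:
  (1·δR/R)² = (1×0.0252)² = 0.000637;  (1·δA/A)² = (1×0.0555)² = 0.00308;  (-1·δL/L)² = (-1×0.0658)² = 0.00433
δρ/ρ = √(0.00804) = 0.0897
ρ = 0.000235 Ω·m, so δρ = 0.0897 × 0.000235 = 2.11e-05 Ω·m.

(2.35 ± 0.211) × 10^-4 Ω·m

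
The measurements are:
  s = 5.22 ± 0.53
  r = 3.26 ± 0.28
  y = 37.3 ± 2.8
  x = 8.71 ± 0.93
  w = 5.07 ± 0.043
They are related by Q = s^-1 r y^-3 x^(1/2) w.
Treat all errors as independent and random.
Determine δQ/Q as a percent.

26.7%

Q is a product of powers, so relative uncertainties combine in quadrature:
  (-1·δs/s)² = (-1×0.102)² = 0.0103;  (1·δr/r)² = (1×0.0859)² = 0.00738;  (-3·δy/y)² = (-3×0.0751)² = 0.0507;  (½·δx/x)² = (0.5×0.107)² = 0.00285;  (1·δw/w)² = (1×0.00848)² = 7.19e-05
δQ/Q = √(0.0713) = 0.267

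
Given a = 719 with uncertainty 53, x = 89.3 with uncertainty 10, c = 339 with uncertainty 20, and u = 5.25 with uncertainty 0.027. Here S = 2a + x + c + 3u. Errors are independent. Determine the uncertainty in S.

108

Absolute uncertainties add in quadrature for a linear combination:
  (2·δa)² = 11200;  (δx)² = 100;  (δc)² = 400;  (3·δu)² = 0.00656
δS = √(11700) = 108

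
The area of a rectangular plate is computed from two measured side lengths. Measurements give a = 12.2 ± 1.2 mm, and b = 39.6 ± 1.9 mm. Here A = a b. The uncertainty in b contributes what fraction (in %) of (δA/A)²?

(δA/A)² = (1·δa/a)² + (1·δb/b)²
  a term: (1×0.0984)² = 0.00967
  b term: (1×0.0480)² = 0.00230
Total = 0.0120. Share from b = 0.00230/0.0120 = 0.192.

19.2%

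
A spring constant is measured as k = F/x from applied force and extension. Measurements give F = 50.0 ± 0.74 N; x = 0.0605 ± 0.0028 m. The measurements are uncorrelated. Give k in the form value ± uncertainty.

826 ± 40.2 N/m

k is a product of powers, so relative uncertainties combine in quadrature:
  (1·δF/F)² = (1×0.0148)² = 0.000219;  (-1·δx/x)² = (-1×0.0463)² = 0.00214
δk/k = √(0.00236) = 0.0486
k = 826 N/m, so δk = 0.0486 × 826 = 40.2 N/m.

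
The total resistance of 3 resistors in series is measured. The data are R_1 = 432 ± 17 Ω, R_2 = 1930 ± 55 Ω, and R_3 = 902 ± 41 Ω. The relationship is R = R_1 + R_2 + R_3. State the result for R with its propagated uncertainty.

3260 ± 70.7 Ω

Each term contributes (cᵢ δxᵢ)² to (δR)²:
  (δR_1)² = 289;  (δR_2)² = 3020;  (δR_3)² = 1680
δR = √(5000) = 70.7 Ω
R = 3260 Ω.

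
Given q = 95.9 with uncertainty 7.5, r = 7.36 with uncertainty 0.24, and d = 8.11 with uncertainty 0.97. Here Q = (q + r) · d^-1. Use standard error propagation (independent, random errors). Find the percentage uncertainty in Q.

14.0%

Let u = q + r = 103. δu = √(δq² + δr²) = √(56.2 + 0.0576) = 7.50, so δu/u = 0.0727.
Q is then a monomial in u, d:
δQ/Q = √((δu/u)² + (-1·δd/d)²) = √(0.00528 + 0.0143) = 0.140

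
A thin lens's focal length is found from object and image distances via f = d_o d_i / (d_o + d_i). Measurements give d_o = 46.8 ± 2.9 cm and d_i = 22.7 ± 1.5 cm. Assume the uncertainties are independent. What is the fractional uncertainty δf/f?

0.0489

∂f/∂d_o = (d_i/(d_o+d_i))² = 0.107;  ∂f/∂d_i = (d_o/(d_o+d_i))² = 0.453
δf = √((∂f/∂d_o · δd_o)² + (∂f/∂d_i · δd_i)²) = √(0.0957 + 0.463) = 0.747 cm
f = 15.3 cm, so δf/f = 0.747/15.3 = 0.0489.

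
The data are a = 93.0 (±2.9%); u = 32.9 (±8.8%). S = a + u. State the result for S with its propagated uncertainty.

Absolute uncertainties add in quadrature for a linear combination:
  (δa)² = 7.27;  (δu)² = 8.38
δS = √(15.7) = 3.96
S = 126.

126 ± 3.96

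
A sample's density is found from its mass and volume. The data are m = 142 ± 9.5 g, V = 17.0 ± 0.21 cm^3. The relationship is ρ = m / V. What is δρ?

Each factor contributes (exponent × relative error)² to (δρ/ρ)²:
  (1·δm/m)² = (1×0.0669)² = 0.00448;  (-1·δV/V)² = (-1×0.0124)² = 0.000153
δρ/ρ = √(0.00463) = 0.0680
ρ = 8.35 g/cm^3, so δρ = 0.0680 × 8.35 = 0.568 g/cm^3.

0.568 g/cm^3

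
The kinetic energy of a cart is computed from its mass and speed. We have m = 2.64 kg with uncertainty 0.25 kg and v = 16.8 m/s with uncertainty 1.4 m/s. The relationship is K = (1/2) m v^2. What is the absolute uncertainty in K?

For a monomial K ∝ m, v^2, fractional errors add in quadrature:
  (1·δm/m)² = (1×0.0947)² = 0.00897;  (2·δv/v)² = (2×0.0833)² = 0.0278
δK/K = √(0.0367) = 0.192
K = 373 J, so δK = 0.192 × 373 = 71.4 J.

71.4 J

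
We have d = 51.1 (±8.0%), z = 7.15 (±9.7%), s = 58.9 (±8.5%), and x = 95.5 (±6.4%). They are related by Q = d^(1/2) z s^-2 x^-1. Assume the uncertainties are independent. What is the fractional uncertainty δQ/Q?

Since Q is a product/quotient, work with relative uncertainties:
  (½·δd/d)² = (0.5×0.0800)² = 0.00160;  (1·δz/z)² = (1×0.0970)² = 0.00941;  (-2·δs/s)² = (-2×0.0850)² = 0.0289;  (-1·δx/x)² = (-1×0.0640)² = 0.00410
δQ/Q = √(0.0440) = 0.210

0.210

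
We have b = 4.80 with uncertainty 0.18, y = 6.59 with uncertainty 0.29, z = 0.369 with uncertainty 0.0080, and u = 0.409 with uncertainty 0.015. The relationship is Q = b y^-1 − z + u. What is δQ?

0.0454

Let p = b·y^-1 = 0.728. δp/p = √((1·δb/b)² + (-1·δy/y)²) = √(0.00141 + 0.00194) = 0.0578, so δp = 0.0421.
Q = p − z + u: δQ = √(δp² + δz² + δu²) = √(0.00177 + 6.4e-05 + 0.000225) = 0.0454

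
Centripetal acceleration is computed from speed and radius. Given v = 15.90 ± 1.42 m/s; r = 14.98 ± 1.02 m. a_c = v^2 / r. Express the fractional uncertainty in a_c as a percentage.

19.1%

Products/powers → add relative errors in quadrature, weighted by exponent:
  (2·δv/v)² = (2×0.0893)² = 0.0319;  (-1·δr/r)² = (-1×0.0681)² = 0.00464
δa_c/a_c = √(0.0365) = 0.191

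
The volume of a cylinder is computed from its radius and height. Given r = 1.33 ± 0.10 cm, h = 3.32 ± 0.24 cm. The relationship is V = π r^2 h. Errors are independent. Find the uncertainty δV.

3.08 cm^3

Since V is a product/quotient, work with relative uncertainties:
  (2·δr/r)² = (2×0.0752)² = 0.0226;  (1·δh/h)² = (1×0.0723)² = 0.00523
δV/V = √(0.0278) = 0.167
V = 18.4 cm^3, so δV = 0.167 × 18.4 = 3.08 cm^3.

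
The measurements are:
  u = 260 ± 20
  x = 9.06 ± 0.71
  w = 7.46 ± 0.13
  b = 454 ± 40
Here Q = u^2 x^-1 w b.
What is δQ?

Q is a product of powers, so relative uncertainties combine in quadrature:
  (2·δu/u)² = (2×0.0769)² = 0.0237;  (-1·δx/x)² = (-1×0.0784)² = 0.00614;  (1·δw/w)² = (1×0.0174)² = 0.000304;  (1·δb/b)² = (1×0.0881)² = 0.00776
δQ/Q = √(0.0379) = 0.195
Q = 2.53e+07, so δQ = 0.195 × 2.53e+07 = 4.92e+06.

4.92e+06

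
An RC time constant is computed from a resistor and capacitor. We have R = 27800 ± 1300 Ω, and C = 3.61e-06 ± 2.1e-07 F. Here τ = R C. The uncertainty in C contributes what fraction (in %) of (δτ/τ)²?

(δτ/τ)² = (1·δR/R)² + (1·δC/C)²
  R term: (1×0.0468)² = 0.00219
  C term: (1×0.0582)² = 0.00338
Total = 0.00557. Share from C = 0.00338/0.00557 = 0.607.

60.7%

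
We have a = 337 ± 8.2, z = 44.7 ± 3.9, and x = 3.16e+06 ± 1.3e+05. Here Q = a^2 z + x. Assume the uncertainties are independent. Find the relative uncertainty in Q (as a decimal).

0.0636

Let p = a^2·z = 5.08e+06. δp/p = √((2·δa/a)² + (1·δz/z)²) = √(0.00237 + 0.00761) = 0.0999, so δp = 5.07e+05.
Q = p + x: δQ = √(δp² + δx²) = √(2.57e+11 + 1.69e+10) = 5.24e+05
Q = 8.24e+06, so δQ/Q = 5.24e+05/8.24e+06 = 0.0636.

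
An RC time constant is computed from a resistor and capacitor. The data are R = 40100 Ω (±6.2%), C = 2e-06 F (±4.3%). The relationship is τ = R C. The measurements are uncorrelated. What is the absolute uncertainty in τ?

Relative error in a monomial: (δτ/τ)² = Σ (nᵢ · δxᵢ/xᵢ)².
  (1·δR/R)² = (1×0.0620)² = 0.00384;  (1·δC/C)² = (1×0.0430)² = 0.00185
δτ/τ = √(0.00569) = 0.0755
τ = 0.0802 s, so δτ = 0.0755 × 0.0802 = 0.00605 s.

0.00605 s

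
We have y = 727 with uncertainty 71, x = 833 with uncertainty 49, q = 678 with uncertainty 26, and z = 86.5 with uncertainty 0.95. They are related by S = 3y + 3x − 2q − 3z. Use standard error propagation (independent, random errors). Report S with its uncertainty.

3060 ± 264

Sums and differences: (δS)² = Σ (cᵢ δxᵢ)².
  (3·δy)² = 45400;  (3·δx)² = 21600;  (2·δq)² = 2700;  (3·δz)² = 8.12
δS = √(69700) = 264
S = 3060.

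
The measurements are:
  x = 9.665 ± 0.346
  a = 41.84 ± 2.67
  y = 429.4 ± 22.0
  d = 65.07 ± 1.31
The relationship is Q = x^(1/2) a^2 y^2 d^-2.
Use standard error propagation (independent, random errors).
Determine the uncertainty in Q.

40200

Products/powers → add relative errors in quadrature, weighted by exponent:
  (½·δx/x)² = (0.5×0.0358)² = 0.000320;  (2·δa/a)² = (2×0.0638)² = 0.0163;  (2·δy/y)² = (2×0.0512)² = 0.0105;  (-2·δd/d)² = (-2×0.0201)² = 0.00162
δQ/Q = √(0.0287) = 0.170
Q = 237000, so δQ = 0.170 × 237000 = 40200.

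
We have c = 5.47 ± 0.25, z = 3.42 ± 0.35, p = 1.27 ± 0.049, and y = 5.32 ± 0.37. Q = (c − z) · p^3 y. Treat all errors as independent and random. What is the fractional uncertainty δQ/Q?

Let u = c − z = 2.05. δu = √(δc² + δz²) = √(0.0625 + 0.122) = 0.430, so δu/u = 0.210.
Q is then a monomial in u, p, y:
δQ/Q = √((δu/u)² + (3·δp/p)² + (1·δy/y)²) = √(0.0440 + 0.0134 + 0.00484) = 0.250

0.250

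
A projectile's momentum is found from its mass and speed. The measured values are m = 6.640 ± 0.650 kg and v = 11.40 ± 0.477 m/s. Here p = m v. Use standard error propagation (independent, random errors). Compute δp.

8.06 kg·m/s

p is a product of powers, so relative uncertainties combine in quadrature:
  (1·δm/m)² = (1×0.0979)² = 0.00958;  (1·δv/v)² = (1×0.0418)² = 0.00175
δp/p = √(0.0113) = 0.106
p = 75.70 kg·m/s, so δp = 0.106 × 75.70 = 8.06 kg·m/s.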